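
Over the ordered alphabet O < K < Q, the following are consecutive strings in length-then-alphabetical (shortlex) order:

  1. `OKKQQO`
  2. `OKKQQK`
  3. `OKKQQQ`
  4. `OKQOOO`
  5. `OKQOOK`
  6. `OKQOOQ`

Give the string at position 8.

Advancing 2 positions from OKQOOQ through OKQOOQ → OKQOKO reaches term 8.

OKQOKK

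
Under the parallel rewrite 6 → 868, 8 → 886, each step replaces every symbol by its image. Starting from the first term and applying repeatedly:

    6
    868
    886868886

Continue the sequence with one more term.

886886868886868886886886868

Expanding 886868886: 8→886, 8→886, 6→868, 8→886, 6→868, 8→886, 8→886, 8→886, 6→868. Concatenated: 886 886 868 886 868 886 886 886 868.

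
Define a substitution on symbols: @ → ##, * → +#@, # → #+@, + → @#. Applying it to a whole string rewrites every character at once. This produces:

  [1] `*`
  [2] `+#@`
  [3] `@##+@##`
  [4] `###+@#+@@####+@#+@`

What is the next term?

Applying the rule to each of the 18 symbols of ###+@#+@@####+@#+@ gives the pieces #+@ #+@ #+@ @# ## #+@ @# ## ## #+@ #+@ #+@ #+@ @# ## #+@ @# ##, which concatenate to the answer.

#+@#+@#+@@####+@@######+@#+@#+@#+@@####+@@###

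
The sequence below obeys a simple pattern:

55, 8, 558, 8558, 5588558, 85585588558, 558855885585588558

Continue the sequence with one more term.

85585588558558855885585588558

Each term (from the third on) is the two preceding terms concatenated in order: term 3 = 55·8 = 558.
So term 8 is 85585588558·558855885585588558.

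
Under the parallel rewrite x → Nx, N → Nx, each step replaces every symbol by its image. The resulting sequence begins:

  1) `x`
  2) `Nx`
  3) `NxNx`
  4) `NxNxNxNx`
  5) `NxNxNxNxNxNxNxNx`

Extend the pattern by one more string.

Applying the rule to each of the 16 symbols of NxNxNxNxNxNxNxNx gives the pieces Nx Nx Nx Nx Nx Nx Nx Nx Nx Nx Nx Nx Nx Nx Nx Nx, which concatenate to the answer.

NxNxNxNxNxNxNxNxNxNxNxNxNxNxNxNx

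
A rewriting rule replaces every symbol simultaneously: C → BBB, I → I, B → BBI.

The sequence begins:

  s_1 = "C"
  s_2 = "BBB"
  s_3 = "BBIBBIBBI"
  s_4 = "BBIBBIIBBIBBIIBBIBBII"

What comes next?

BBIBBIIBBIBBIIIBBIBBIIBBIBBIIIBBIBBIIBBIBBIII

Applying the rule to each of the 21 symbols of BBIBBIIBBIBBIIBBIBBII gives the pieces BBI BBI I BBI BBI I I BBI BBI I BBI BBI I I BBI BBI I BBI BBI I I, which concatenate to the answer.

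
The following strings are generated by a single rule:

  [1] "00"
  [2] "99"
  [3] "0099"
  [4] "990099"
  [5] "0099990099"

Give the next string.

Each term (from the third on) is the two preceding terms concatenated in order: term 3 = 00·99 = 0099.
The next term joins 990099 and 0099990099.

9900990099990099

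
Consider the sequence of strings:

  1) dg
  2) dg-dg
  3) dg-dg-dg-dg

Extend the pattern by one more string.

s(k+1) = s(k)·-·s(k) — each term doubles the last with '-' between the halves.
So the next term is two copies of dg-dg-dg-dg with '-' between the halves.

dg-dg-dg-dg-dg-dg-dg-dg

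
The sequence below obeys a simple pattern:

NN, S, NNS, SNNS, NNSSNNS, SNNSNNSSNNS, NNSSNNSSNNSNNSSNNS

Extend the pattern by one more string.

SNNSNNSSNNSNNSSNNSSNNSNNSSNNS

Each term (from the third on) is the two preceding terms concatenated in order: term 3 = NN·S = NNS.
So term 8 is SNNSNNSSNNS·NNSSNNSSNNSNNSSNNS.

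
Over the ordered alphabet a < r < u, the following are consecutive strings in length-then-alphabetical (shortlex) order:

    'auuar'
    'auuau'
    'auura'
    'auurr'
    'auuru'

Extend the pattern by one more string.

auuua

Find the rightmost character of auuru below u, bump it to the next letter, and reset everything to its right to a.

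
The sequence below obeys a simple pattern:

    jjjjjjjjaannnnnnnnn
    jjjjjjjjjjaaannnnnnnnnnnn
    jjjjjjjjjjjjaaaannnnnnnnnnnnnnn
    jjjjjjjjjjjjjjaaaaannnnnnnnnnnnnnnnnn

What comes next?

Reading off run lengths: j runs 8, 10, 12, 14; a runs 2, 3, 4, 5; n runs 9, 12, 15, 18 — each is linear in n, where the shown terms are n = 3, 4, 5, 6.
For the next term, n = 7, so the run lengths are 16, 6, 21.

jjjjjjjjjjjjjjjjaaaaaannnnnnnnnnnnnnnnnnnnn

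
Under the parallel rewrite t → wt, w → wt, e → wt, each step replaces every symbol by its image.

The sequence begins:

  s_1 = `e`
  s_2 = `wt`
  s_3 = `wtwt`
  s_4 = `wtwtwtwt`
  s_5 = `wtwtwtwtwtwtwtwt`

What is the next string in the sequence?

wtwtwtwtwtwtwtwtwtwtwtwtwtwtwtwt

φ(wtwtwtwtwtwtwtwt) expands symbol-by-symbol to wt wt wt wt wt wt wt wt wt wt wt wt wt wt wt wt; joining the 16 pieces gives the next term.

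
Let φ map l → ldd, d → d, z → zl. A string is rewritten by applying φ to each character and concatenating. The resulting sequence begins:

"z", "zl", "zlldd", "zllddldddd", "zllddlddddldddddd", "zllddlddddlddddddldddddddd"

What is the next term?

Replace each of the 26 characters of zllddlddddlddddddldddddddd in place — zl ldd ldd d d ldd d d d d ldd d d d d d d ldd d d d d d d d d — and concatenate.

zllddlddddlddddddlddddddddldddddddddd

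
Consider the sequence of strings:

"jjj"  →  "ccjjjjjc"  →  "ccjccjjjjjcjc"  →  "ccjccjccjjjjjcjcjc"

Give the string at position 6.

Every step adds ccj to the front and jc to the end of the previous string.
From ccjccjccjjjjjcjcjc, 2 further steps: ccjccjccjjjjjcjcjc → ccjccjccjccjjjjjcjcjcjc → (answer).

ccjccjccjccjccjjjjjcjcjcjcjc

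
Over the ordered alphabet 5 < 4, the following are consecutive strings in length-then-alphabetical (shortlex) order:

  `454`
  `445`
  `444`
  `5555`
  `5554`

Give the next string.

5545

Find the rightmost character of 5554 below 4, bump it to the next letter, and reset everything to its right to 5.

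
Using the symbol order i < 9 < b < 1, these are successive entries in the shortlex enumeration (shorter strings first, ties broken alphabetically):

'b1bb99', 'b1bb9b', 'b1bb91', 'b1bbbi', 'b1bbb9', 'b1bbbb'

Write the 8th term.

b1bb1i

Continuing the enumeration 2 steps past b1bbbb: b1bbbb → b1bbb1 → (answer).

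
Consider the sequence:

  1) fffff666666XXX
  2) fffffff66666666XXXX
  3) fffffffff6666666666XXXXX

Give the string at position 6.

fffffffffffffff6666666666666666XXXXXXXX

Reading off run lengths: f runs 5, 7, 9; 6 runs 6, 8, 10; X runs 3, 4, 5 — each is linear in n, where the shown terms are n = 3, 4, 5.
For term 6, n = 8, so the run lengths are 15, 16, 8.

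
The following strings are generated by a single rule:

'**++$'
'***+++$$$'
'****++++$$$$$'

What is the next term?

Reading off run lengths: * runs 2, 3, 4; + runs 2, 3, 4; $ runs 1, 3, 5 — each is linear in n (n = 1, 2, …).
Setting n = 4 gives 5, 5, 7 characters in each block.

*****+++++$$$$$$$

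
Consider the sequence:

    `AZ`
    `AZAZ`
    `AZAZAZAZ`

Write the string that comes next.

Every step duplicates the string.
So the next term is two copies of AZAZAZAZ.

AZAZAZAZAZAZAZAZ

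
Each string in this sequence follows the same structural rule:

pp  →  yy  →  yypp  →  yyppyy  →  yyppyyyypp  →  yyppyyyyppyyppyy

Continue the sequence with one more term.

yyppyyyyppyyppyyyyppyyyypp

Each term (from the third on) is the previous term followed by the one before it: term 3 = yy·pp = yypp.
So term 7 is yyppyyyyppyyppyy·yyppyyyypp.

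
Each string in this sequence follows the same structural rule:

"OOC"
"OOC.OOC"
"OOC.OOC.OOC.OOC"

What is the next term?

Each string is two copies of the previous one joined by '.'.
Doubling OOC.OOC.OOC.OOC with '.' between the halves:

OOC.OOC.OOC.OOC.OOC.OOC.OOC.OOC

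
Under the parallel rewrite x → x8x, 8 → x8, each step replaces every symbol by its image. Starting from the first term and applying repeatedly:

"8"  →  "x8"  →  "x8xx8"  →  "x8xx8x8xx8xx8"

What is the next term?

x8xx8x8xx8xx8x8xx8x8xx8xx8x8xx8xx8

Replace each of the 13 characters of x8xx8x8xx8xx8 in place — x8x x8 x8x x8x x8 x8x x8 x8x x8x x8 x8x x8x x8 — and concatenate.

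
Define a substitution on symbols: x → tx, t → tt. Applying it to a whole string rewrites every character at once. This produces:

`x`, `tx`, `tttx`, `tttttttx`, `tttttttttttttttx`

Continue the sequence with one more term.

tttttttttttttttttttttttttttttttx

φ(tttttttttttttttx) expands symbol-by-symbol to tt tt tt tt tt tt tt tt tt tt tt tt tt tt tt tx; joining the 16 pieces gives the next term.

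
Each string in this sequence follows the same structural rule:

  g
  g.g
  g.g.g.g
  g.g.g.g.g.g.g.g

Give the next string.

s(k+1) = s(k)·.·s(k) — each term doubles the last with '.' between the halves.
Doubling g.g.g.g.g.g.g.g with '.' between the halves:

g.g.g.g.g.g.g.g.g.g.g.g.g.g.g.g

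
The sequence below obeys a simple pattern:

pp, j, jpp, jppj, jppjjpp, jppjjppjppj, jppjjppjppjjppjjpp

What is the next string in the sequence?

jppjjppjppjjppjjppjppjjppjppj

From term 3 onward, concatenate the last term with the second-to-last: j·pp = jpp, jpp·j = jppj, …
Continuing: jppjjppjppjjppjjpp · jppjjppjppj gives term 8.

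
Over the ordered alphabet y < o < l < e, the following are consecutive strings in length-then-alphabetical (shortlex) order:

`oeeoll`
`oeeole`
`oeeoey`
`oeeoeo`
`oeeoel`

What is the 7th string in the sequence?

oeelyy

Stepping forward 2 times from oeeoel: oeeoel → oeeoee, then the target.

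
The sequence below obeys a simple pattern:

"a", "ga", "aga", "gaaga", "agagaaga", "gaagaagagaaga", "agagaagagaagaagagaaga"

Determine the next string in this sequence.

gaagaagagaagaagagaagagaagaagagaaga

This is a Fibonacci-style word recurrence s(k) = s(k−2)·s(k−1): e.g. a·ga = aga.
So term 8 is gaagaagagaaga·agagaagagaagaagagaaga.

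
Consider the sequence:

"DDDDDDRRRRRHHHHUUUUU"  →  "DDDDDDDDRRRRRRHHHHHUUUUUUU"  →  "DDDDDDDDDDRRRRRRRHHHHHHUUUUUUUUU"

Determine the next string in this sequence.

Term n consists of 2n D's, followed by n+2 R's, followed by n+1 H's, followed by 2n-1 U's, where the shown terms are n = 3, 4, 5.
Setting n = 6 gives 12, 8, 7, 11 characters in each block.

DDDDDDDDDDDDRRRRRRRRHHHHHHHUUUUUUUUUUU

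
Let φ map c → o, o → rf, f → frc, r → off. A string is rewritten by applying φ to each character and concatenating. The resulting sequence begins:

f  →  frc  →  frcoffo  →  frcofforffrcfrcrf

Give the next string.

Replace each of the 17 characters of frcofforffrcfrcrf in place — frc off o rf frc frc rf off frc frc off o frc off o off frc — and concatenate.

frcofforffrcfrcrfofffrcfrcoffofrcoffoofffrc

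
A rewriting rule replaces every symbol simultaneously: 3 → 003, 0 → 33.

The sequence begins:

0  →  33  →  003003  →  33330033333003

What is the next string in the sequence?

φ(33330033333003) expands symbol-by-symbol to 003 003 003 003 33 33 003 003 003 003 003 33 33 003; joining the 14 pieces gives the next term.

00300300300333330030030030030033333003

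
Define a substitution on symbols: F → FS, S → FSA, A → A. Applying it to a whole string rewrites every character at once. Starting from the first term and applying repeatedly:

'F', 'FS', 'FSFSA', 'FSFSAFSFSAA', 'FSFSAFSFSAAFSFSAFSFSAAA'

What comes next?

FSFSAFSFSAAFSFSAFSFSAAAFSFSAFSFSAAFSFSAFSFSAAAA

Replace each of the 23 characters of FSFSAFSFSAAFSFSAFSFSAAA in place — FS FSA FS FSA A FS FSA FS FSA A A FS FSA FS FSA A FS FSA FS FSA A A A — and concatenate.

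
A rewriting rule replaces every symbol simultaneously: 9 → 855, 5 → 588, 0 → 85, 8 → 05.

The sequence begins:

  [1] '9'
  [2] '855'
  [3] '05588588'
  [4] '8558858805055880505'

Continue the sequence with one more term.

Rewriting the 19 symbols of 8558858805055880505 one by one yields 05 588 588 05 05 588 05 05 85 588 85 588 588 05 05 85 588 85 588; concatenated:

0558858805055880505855888558858805058558885588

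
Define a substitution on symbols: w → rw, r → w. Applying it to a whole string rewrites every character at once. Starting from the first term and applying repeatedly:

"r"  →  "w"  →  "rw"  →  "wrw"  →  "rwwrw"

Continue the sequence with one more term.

Expanding rwwrw: r→w, w→rw, w→rw, r→w, w→rw. Concatenated: w rw rw w rw.

wrwrwwrw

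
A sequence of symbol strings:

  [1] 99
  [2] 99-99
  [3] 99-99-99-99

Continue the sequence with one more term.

Every step duplicates the string with '-' between the halves.
One more doubling of 99-99-99-99 gives the answer.

99-99-99-99-99-99-99-99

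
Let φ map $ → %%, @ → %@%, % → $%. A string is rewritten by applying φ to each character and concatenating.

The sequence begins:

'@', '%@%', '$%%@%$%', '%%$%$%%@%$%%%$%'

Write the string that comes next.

φ(%%$%$%%@%$%%%$%) expands symbol-by-symbol to $% $% %% $% %% $% $% %@% $% %% $% $% $% %% $%; joining the 15 pieces gives the next term.

$%$%%%$%%%$%$%%@%$%%%$%$%$%%%$%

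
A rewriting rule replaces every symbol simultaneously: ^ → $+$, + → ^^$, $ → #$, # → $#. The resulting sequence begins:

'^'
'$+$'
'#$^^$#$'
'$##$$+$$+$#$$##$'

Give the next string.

Applying the rule to each of the 16 symbols of $##$$+$$+$#$$##$ gives the pieces #$ $# $# #$ #$ ^^$ #$ #$ ^^$ #$ $# #$ #$ $# $# #$, which concatenate to the answer.

#$$#$##$#$^^$#$#$^^$#$$##$#$$#$##$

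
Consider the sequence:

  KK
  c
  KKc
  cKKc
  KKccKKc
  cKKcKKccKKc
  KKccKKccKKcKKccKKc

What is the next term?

Each term (from the third on) is the two preceding terms concatenated in order: term 3 = KK·c = KKc.
So term 8 is cKKcKKccKKc·KKccKKccKKcKKccKKc.

cKKcKKccKKcKKccKKccKKcKKccKKc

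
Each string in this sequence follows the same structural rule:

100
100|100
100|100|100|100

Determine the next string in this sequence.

Each string is two copies of the previous one joined by '|'.
Doubling 100|100|100|100 with '|' between the halves:

100|100|100|100|100|100|100|100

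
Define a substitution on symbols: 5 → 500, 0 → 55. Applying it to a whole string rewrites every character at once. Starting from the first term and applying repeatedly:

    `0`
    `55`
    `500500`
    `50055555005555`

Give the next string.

50055555005005005005005555500500500500

Replace each of the 14 characters of 50055555005555 in place — 500 55 55 500 500 500 500 500 55 55 500 500 500 500 — and concatenate.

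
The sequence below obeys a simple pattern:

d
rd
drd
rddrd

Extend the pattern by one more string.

From term 3 onward, concatenate the second-to-last term with the last: d·rd = drd, rd·drd = rddrd, …
Continuing: drd · rddrd gives term 5.

drdrddrd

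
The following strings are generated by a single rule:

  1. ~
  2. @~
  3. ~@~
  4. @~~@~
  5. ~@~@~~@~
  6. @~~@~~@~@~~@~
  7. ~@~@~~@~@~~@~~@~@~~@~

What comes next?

@~~@~~@~@~~@~~@~@~~@~@~~@~~@~@~~@~

Each term (from the third on) is the two preceding terms concatenated in order: term 3 = ~·@~ = ~@~.
Continuing: @~~@~~@~@~~@~ · ~@~@~~@~@~~@~~@~@~~@~ gives term 8.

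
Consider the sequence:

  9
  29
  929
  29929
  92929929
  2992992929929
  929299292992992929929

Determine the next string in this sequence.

2992992929929929299292992992929929

This is a Fibonacci-style word recurrence s(k) = s(k−2)·s(k−1): e.g. 9·29 = 929.
The next term joins 2992992929929 and 929299292992992929929.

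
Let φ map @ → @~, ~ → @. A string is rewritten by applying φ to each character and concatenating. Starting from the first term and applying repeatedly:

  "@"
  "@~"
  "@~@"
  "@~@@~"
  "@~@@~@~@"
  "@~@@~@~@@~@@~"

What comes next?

Replace each of the 13 characters of @~@@~@~@@~@@~ in place — @~ @ @~ @~ @ @~ @ @~ @~ @ @~ @~ @ — and concatenate.

@~@@~@~@@~@@~@~@@~@~@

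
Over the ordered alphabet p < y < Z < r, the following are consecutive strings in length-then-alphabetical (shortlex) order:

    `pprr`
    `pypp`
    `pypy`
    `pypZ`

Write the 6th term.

Stepping forward 2 times from pypZ: pypZ → pypr, then the target.

pyyp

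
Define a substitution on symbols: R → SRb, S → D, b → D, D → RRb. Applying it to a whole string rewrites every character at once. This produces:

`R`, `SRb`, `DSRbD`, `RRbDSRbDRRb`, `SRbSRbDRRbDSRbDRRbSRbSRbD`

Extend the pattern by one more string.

DSRbDDSRbDRRbSRbSRbDRRbDSRbDRRbSRbSRbDDSRbDDSRbDRRb

φ(SRbSRbDRRbDSRbDRRbSRbSRbD) expands symbol-by-symbol to D SRb D D SRb D RRb SRb SRb D RRb D SRb D RRb SRb SRb D D SRb D D SRb D RRb; joining the 25 pieces gives the next term.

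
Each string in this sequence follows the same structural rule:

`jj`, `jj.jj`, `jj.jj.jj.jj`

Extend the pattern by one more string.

s(k+1) = s(k)·.·s(k) — each term doubles the last with '.' between the halves.
So the next term is two copies of jj.jj.jj.jj with '.' between the halves.

jj.jj.jj.jj.jj.jj.jj.jj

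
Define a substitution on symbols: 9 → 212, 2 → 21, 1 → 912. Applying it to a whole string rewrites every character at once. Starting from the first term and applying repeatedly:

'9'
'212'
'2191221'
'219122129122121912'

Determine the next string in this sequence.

Applying the rule to each of the 18 symbols of 219122129122121912 gives the pieces 21 912 212 912 21 21 912 21 212 912 21 21 912 21 912 212 912 21, which concatenate to the answer.

2191221291221219122121291221219122191221291221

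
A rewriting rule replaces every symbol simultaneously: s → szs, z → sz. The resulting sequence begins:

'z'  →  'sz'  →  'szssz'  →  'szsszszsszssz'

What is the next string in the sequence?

szsszszsszsszszsszszsszsszszsszssz

Replace each of the 13 characters of szsszszsszssz in place — szs sz szs szs sz szs sz szs szs sz szs szs sz — and concatenate.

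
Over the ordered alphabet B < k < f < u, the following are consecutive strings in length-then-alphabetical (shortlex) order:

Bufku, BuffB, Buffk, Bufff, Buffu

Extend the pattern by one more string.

The successor of Buffu increments the rightmost position that isn't already u and resets every position after it to B.

BufuB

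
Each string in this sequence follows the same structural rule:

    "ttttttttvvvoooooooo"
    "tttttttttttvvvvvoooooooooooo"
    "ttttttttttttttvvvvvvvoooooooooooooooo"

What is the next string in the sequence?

The n-th term is 3n+2 t's then 2n-1 v's then 4n o's, where the shown terms are n = 2, 3, 4.
For the next term, n = 5, so the run lengths are 17, 9, 20.

tttttttttttttttttvvvvvvvvvoooooooooooooooooooo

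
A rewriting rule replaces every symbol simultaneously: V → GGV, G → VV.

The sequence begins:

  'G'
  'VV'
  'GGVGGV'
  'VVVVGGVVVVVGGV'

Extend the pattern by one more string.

Applying the rule to each of the 14 symbols of VVVVGGVVVVVGGV gives the pieces GGV GGV GGV GGV VV VV GGV GGV GGV GGV GGV VV VV GGV, which concatenate to the answer.

GGVGGVGGVGGVVVVVGGVGGVGGVGGVGGVVVVVGGV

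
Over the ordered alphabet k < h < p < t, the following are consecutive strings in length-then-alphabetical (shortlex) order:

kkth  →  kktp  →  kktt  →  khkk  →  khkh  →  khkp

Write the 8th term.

Advancing 2 positions from khkp through khkp → khkt reaches term 8.

khhk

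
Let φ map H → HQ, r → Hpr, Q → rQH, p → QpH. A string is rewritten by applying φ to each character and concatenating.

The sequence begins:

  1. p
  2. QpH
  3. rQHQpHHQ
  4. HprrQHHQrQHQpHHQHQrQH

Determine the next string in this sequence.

HQQpHHprHprrQHHQHQrQHHprrQHHQrQHQpHHQHQrQHHQrQHHprrQHHQ

Replace each of the 21 characters of HprrQHHQrQHQpHHQHQrQH in place — HQ QpH Hpr Hpr rQH HQ HQ rQH Hpr rQH HQ rQH QpH HQ HQ rQH HQ rQH Hpr rQH HQ — and concatenate.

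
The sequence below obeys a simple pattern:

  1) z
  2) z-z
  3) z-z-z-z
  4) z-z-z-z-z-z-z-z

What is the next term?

Each string is two copies of the previous one joined by '-'.
Doubling z-z-z-z-z-z-z-z with '-' between the halves:

z-z-z-z-z-z-z-z-z-z-z-z-z-z-z-z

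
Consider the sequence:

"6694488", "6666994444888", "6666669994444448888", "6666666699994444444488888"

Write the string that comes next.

Term n consists of 2n 6's, followed by n 9's, followed by 2n 4's, followed by n+1 8's (n = 1, 2, …).
For the next term, n = 5, so the run lengths are 10, 5, 10, 6.

6666666666999994444444444888888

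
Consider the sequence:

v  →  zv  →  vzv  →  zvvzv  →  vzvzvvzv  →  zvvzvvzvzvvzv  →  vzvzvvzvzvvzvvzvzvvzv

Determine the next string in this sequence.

This is a Fibonacci-style word recurrence s(k) = s(k−2)·s(k−1): e.g. v·zv = vzv.
Continuing: zvvzvvzvzvvzv · vzvzvvzvzvvzvvzvzvvzv gives term 8.

zvvzvvzvzvvzvvzvzvvzvzvvzvvzvzvvzv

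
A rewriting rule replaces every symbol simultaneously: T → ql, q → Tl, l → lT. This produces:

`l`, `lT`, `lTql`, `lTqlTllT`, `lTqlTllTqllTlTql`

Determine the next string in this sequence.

Rewriting the 16 symbols of lTqlTllTqllTlTql one by one yields lT ql Tl lT ql lT lT ql Tl lT lT ql lT ql Tl lT; concatenated:

lTqlTllTqllTlTqlTllTlTqllTqlTllT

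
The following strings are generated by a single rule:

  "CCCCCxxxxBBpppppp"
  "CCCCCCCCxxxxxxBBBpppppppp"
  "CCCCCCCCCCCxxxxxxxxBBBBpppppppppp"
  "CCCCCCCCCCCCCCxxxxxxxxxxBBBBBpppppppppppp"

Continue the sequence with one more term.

CCCCCCCCCCCCCCCCCxxxxxxxxxxxxBBBBBBpppppppppppppp

The n-th term is 3n-1 C's then 2n x's then n B's then 2n+2 p's, where the shown terms are n = 2, 3, 4, 5.
At n = 6 the blocks have lengths 17, 12, 6, 14.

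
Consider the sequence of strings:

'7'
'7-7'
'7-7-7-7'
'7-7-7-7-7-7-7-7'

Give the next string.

Every step duplicates the string with '-' between the halves.
So the next term is two copies of 7-7-7-7-7-7-7-7 with '-' between the halves.

7-7-7-7-7-7-7-7-7-7-7-7-7-7-7-7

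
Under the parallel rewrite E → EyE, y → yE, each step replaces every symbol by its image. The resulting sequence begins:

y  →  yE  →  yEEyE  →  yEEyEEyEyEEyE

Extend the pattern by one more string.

Replace each of the 13 characters of yEEyEEyEyEEyE in place — yE EyE EyE yE EyE EyE yE EyE yE EyE EyE yE EyE — and concatenate.

yEEyEEyEyEEyEEyEyEEyEyEEyEEyEyEEyE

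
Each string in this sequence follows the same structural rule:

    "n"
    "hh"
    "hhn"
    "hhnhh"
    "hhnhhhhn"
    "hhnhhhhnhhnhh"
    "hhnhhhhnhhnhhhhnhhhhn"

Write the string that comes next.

hhnhhhhnhhnhhhhnhhhhnhhnhhhhnhhnhh

Each term (from the third on) is the previous term followed by the one before it: term 3 = hh·n = hhn.
Continuing: hhnhhhhnhhnhhhhnhhhhn · hhnhhhhnhhnhh gives term 8.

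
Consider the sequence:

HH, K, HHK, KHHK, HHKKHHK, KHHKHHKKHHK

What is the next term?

HHKKHHKKHHKHHKKHHK

This is a Fibonacci-style word recurrence s(k) = s(k−2)·s(k−1): e.g. HH·K = HHK.
The next term joins HHKKHHK and KHHKHHKKHHK.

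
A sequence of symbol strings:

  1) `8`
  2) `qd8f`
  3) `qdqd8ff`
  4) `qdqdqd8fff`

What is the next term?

Each term wraps the previous one in qd on the left and f on the right.
Applying this once more to qdqdqd8fff:

qdqdqdqd8ffff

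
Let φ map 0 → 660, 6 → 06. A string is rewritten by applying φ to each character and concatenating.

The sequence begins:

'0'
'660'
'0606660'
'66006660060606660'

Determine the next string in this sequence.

Applying the rule to each of the 17 symbols of 66006660060606660 gives the pieces 06 06 660 660 06 06 06 660 660 06 660 06 660 06 06 06 660, which concatenate to the answer.

06066606600606066606600666006660060606660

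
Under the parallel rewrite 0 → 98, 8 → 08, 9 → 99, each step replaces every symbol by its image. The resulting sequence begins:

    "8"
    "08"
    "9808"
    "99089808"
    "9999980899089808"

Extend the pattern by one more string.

Replace each of the 16 characters of 9999980899089808 in place — 99 99 99 99 99 08 98 08 99 99 98 08 99 08 98 08 — and concatenate.

99999999990898089999980899089808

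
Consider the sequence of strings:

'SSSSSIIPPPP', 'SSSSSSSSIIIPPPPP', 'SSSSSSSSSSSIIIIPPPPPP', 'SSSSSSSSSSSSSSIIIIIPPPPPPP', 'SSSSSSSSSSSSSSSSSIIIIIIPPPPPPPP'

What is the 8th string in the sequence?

SSSSSSSSSSSSSSSSSSSSSSSSSSIIIIIIIIIPPPPPPPPPPP

Term n consists of 3n+2 S's, followed by n+1 I's, followed by n+3 P's (n = 1, 2, …).
Setting n = 8 gives 26, 9, 11 characters in each block.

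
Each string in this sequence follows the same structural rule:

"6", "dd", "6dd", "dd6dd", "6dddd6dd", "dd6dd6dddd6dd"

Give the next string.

Each term (from the third on) is the two preceding terms concatenated in order: term 3 = 6·dd = 6dd.
Continuing: 6dddd6dd · dd6dd6dddd6dd gives term 7.

6dddd6dddd6dd6dddd6dd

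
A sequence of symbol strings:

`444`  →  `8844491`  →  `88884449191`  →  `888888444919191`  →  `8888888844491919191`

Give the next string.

88888888884449191919191

Each term wraps the previous one in 88 on the left and 91 on the right.
One more step from 8888888844491919191 gives the answer.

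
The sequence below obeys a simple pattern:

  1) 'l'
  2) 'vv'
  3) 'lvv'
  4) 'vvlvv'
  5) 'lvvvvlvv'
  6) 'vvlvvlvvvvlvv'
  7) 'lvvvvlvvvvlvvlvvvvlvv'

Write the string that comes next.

Each term (from the third on) is the two preceding terms concatenated in order: term 3 = l·vv = lvv.
So term 8 is vvlvvlvvvvlvv·lvvvvlvvvvlvvlvvvvlvv.

vvlvvlvvvvlvvlvvvvlvvvvlvvlvvvvlvv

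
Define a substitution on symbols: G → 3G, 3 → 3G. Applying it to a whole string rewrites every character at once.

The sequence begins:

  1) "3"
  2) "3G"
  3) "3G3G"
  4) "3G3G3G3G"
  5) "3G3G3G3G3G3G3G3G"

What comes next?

3G3G3G3G3G3G3G3G3G3G3G3G3G3G3G3G

Replace each of the 16 characters of 3G3G3G3G3G3G3G3G in place — 3G 3G 3G 3G 3G 3G 3G 3G 3G 3G 3G 3G 3G 3G 3G 3G — and concatenate.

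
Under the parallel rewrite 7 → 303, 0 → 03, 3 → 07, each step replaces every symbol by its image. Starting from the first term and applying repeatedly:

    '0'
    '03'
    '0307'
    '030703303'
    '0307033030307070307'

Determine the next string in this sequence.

Replace each of the 19 characters of 0307033030307070307 in place — 03 07 03 303 03 07 07 03 07 03 07 03 303 03 303 03 07 03 303 — and concatenate.

030703303030707030703070330303303030703303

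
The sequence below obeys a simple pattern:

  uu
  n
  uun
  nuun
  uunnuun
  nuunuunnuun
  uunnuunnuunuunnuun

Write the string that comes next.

Each term (from the third on) is the two preceding terms concatenated in order: term 3 = uu·n = uun.
Continuing: nuunuunnuun · uunnuunnuunuunnuun gives term 8.

nuunuunnuunuunnuunnuunuunnuun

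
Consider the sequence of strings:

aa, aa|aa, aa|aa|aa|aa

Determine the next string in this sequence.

aa|aa|aa|aa|aa|aa|aa|aa

s(k+1) = s(k)·|·s(k) — each term doubles the last with '|' between the halves.
One more doubling of aa|aa|aa|aa gives the answer.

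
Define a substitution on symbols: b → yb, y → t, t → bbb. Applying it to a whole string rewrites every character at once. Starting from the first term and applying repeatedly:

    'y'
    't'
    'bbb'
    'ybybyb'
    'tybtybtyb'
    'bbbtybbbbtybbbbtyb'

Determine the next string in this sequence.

ybybybbbbtybybybybbbbtybybybybbbbtyb

Replace each of the 18 characters of bbbtybbbbtybbbbtyb in place — yb yb yb bbb t yb yb yb yb bbb t yb yb yb yb bbb t yb — and concatenate.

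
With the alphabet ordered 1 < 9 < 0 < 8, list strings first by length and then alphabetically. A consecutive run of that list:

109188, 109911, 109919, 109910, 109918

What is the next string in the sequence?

109991

Treat 109918 as a base-4 numeral over the given alphabet and add one, carrying through any trailing 8's.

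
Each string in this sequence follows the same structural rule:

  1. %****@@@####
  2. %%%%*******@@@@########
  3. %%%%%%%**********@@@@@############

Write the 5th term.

Each string has the form %^{3n-2} *^{3n+1} @^{n+2} #^{4n} (n = 1, 2, …).
At n = 5 the blocks have lengths 13, 16, 7, 20.

%%%%%%%%%%%%%****************@@@@@@@####################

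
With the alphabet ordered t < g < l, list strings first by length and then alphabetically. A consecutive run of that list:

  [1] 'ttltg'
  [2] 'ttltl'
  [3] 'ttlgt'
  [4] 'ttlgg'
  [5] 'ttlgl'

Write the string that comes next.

ttllt

The successor of ttlgl increments the rightmost position that isn't already l and resets every position after it to t.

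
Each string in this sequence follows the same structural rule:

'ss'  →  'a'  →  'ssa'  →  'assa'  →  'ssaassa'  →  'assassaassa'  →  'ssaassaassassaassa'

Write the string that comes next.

assassaassassaassaassassaassa

Each term (from the third on) is the two preceding terms concatenated in order: term 3 = ss·a = ssa.
Continuing: assassaassa · ssaassaassassaassa gives term 8.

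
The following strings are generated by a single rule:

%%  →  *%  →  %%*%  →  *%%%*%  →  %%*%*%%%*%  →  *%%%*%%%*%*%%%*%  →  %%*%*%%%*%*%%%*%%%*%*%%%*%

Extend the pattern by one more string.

*%%%*%%%*%*%%%*%%%*%*%%%*%*%%%*%%%*%*%%%*%

Each term (from the third on) is the two preceding terms concatenated in order: term 3 = %%·*% = %%*%.
Continuing: *%%%*%%%*%*%%%*% · %%*%*%%%*%*%%%*%%%*%*%%%*% gives term 8.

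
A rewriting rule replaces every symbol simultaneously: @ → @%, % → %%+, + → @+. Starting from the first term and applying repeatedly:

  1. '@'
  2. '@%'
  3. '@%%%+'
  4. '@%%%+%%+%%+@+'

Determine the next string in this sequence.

φ(@%%%+%%+%%+@+) expands symbol-by-symbol to @% %%+ %%+ %%+ @+ %%+ %%+ @+ %%+ %%+ @+ @% @+; joining the 13 pieces gives the next term.

@%%%+%%+%%+@+%%+%%+@+%%+%%+@+@%@+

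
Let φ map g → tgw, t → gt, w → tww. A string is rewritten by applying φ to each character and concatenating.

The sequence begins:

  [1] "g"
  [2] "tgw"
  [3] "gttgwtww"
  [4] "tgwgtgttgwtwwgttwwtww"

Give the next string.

Replace each of the 21 characters of tgwgtgttgwtwwgttwwtww in place — gt tgw tww tgw gt tgw gt gt tgw tww gt tww tww tgw gt gt tww tww gt tww tww — and concatenate.

gttgwtwwtgwgttgwgtgttgwtwwgttwwtwwtgwgtgttwwtwwgttwwtww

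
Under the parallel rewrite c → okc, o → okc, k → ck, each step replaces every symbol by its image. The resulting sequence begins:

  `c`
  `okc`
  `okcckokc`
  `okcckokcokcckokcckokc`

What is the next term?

okcckokcokcckokcckokcokcckokcokcckokcckokcokcckokcckokc

φ(okcckokcokcckokcckokc) expands symbol-by-symbol to okc ck okc okc ck okc ck okc okc ck okc okc ck okc ck okc okc ck okc ck okc; joining the 21 pieces gives the next term.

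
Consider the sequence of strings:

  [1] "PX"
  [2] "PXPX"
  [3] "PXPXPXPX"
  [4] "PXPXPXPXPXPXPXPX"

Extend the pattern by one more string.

Every step duplicates the string.
So the next term is two copies of PXPXPXPXPXPXPXPX.

PXPXPXPXPXPXPXPXPXPXPXPXPXPXPXPX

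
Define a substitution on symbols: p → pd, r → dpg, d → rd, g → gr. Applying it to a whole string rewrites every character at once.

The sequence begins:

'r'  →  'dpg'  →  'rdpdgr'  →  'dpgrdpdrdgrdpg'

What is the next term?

Rewriting the 14 symbols of dpgrdpdrdgrdpg one by one yields rd pd gr dpg rd pd rd dpg rd gr dpg rd pd gr; concatenated:

rdpdgrdpgrdpdrddpgrdgrdpgrdpdgr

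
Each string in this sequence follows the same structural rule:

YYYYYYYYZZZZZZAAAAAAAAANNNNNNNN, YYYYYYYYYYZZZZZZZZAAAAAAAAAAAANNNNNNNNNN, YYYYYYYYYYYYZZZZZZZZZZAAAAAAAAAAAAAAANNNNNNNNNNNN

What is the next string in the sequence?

Reading off run lengths: Y runs 8, 10, 12; Z runs 6, 8, 10; A runs 9, 12, 15; N runs 8, 10, 12 — each is linear in n, where the shown terms are n = 3, 4, 5.
Setting n = 6 gives 14, 12, 18, 14 characters in each block.

YYYYYYYYYYYYYYZZZZZZZZZZZZAAAAAAAAAAAAAAAAAANNNNNNNNNNNNNN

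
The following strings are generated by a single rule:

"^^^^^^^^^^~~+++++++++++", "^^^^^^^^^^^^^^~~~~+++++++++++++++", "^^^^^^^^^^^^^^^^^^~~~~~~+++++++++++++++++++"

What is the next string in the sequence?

Reading off run lengths: ^ runs 10, 14, 18; ~ runs 2, 4, 6; + runs 11, 15, 19 — each is linear in n, where the shown terms are n = 2, 3, 4.
At n = 5 the blocks have lengths 22, 8, 23.

^^^^^^^^^^^^^^^^^^^^^^~~~~~~~~+++++++++++++++++++++++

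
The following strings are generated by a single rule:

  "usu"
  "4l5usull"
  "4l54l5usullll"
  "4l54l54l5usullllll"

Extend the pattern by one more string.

4l54l54l54l5usullllllll

Each term wraps the previous one in 4l5 on the left and ll on the right.
One more step from 4l54l54l5usullllll gives the answer.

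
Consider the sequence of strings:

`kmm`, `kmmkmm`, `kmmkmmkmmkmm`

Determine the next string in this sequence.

Every step duplicates the string.
One more doubling of kmmkmmkmmkmm gives the answer.

kmmkmmkmmkmmkmmkmmkmmkmm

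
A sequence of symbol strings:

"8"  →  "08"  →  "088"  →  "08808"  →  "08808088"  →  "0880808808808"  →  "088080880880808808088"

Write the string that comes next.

0880808808808088080880880808808808

This is a Fibonacci-style word recurrence s(k) = s(k−1)·s(k−2): e.g. 08·8 = 088.
So term 8 is 088080880880808808088·0880808808808.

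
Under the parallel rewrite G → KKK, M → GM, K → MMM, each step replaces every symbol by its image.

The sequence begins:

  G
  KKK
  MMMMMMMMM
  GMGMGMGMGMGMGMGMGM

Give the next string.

Rewriting the 18 symbols of GMGMGMGMGMGMGMGMGM one by one yields KKK GM KKK GM KKK GM KKK GM KKK GM KKK GM KKK GM KKK GM KKK GM; concatenated:

KKKGMKKKGMKKKGMKKKGMKKKGMKKKGMKKKGMKKKGMKKKGM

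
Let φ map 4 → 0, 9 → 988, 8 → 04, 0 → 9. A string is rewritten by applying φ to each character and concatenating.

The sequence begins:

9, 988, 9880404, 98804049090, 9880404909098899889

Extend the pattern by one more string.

φ(9880404909098899889) expands symbol-by-symbol to 988 04 04 9 0 9 0 988 9 988 9 988 04 04 988 988 04 04 988; joining the 19 pieces gives the next term.

988040490909889988998804049889880404988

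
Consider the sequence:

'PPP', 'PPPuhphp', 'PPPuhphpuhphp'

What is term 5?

Every step adds uhphp to the end: s(k+1) = s(k)·uhphp.
From PPPuhphpuhphp, 2 further steps: PPPuhphpuhphp → PPPuhphpuhphpuhphp → (answer).

PPPuhphpuhphpuhphpuhphp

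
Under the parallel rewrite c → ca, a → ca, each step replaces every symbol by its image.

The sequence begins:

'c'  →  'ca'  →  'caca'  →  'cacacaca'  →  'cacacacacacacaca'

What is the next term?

cacacacacacacacacacacacacacacaca

Replace each of the 16 characters of cacacacacacacaca in place — ca ca ca ca ca ca ca ca ca ca ca ca ca ca ca ca — and concatenate.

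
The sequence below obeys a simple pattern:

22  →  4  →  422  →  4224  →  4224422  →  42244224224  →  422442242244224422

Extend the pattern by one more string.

42244224224422442242244224224

This is a Fibonacci-style word recurrence s(k) = s(k−1)·s(k−2): e.g. 4·22 = 422.
So term 8 is 422442242244224422·42244224224.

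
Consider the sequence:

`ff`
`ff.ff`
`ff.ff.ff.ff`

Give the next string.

ff.ff.ff.ff.ff.ff.ff.ff

s(k+1) = s(k)·.·s(k) — each term doubles the last with '.' between the halves.
So the next term is two copies of ff.ff.ff.ff with '.' between the halves.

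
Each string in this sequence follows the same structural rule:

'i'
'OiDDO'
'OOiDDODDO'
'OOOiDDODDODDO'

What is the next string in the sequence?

Each term wraps the previous one in O on the left and DDO on the right.
So the next term is O·OOOiDDODDODDO·DDO.

OOOOiDDODDODDODDO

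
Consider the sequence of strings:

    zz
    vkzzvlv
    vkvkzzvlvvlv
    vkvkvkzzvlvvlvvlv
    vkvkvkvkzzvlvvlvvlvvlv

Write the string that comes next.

s(k+1) = vk·s(k)·vlv, so each term gains vk as a prefix and vlv as a suffix.
One more step from vkvkvkvkzzvlvvlvvlvvlv gives the answer.

vkvkvkvkvkzzvlvvlvvlvvlvvlv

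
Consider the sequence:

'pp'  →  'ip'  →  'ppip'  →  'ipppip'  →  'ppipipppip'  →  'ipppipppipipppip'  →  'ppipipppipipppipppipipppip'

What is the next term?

ipppipppipipppipppipipppipipppipppipipppip

Each term (from the third on) is the two preceding terms concatenated in order: term 3 = pp·ip = ppip.
So term 8 is ipppipppipipppip·ppipipppipipppipppipipppip.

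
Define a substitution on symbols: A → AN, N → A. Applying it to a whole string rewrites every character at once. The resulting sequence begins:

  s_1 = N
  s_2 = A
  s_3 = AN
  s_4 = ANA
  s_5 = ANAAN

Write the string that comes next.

ANAANANA

Apply φ to ANAAN symbol by symbol: A→AN, N→A, A→AN, A→AN, N→A; joined: AN A AN AN A.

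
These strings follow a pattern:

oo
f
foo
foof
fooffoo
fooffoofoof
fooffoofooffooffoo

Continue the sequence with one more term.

fooffoofooffooffoofooffoofoof

From term 3 onward, concatenate the last term with the second-to-last: f·oo = foo, foo·f = foof, …
Continuing: fooffoofooffooffoo · fooffoofoof gives term 8.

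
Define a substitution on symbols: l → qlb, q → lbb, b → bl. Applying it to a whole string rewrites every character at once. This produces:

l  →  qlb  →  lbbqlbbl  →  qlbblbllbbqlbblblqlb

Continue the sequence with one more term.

lbbqlbblblqlbblqlbqlbblbllbbqlbblblqlbblqlblbbqlbbl

Applying the rule to each of the 20 symbols of qlbblbllbbqlbblblqlb gives the pieces lbb qlb bl bl qlb bl qlb qlb bl bl lbb qlb bl bl qlb bl qlb lbb qlb bl, which concatenate to the answer.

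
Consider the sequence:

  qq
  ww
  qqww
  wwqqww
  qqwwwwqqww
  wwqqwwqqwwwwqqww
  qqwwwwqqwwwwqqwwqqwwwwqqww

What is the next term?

From term 3 onward, concatenate the second-to-last term with the last: qq·ww = qqww, ww·qqww = wwqqww, …
So term 8 is wwqqwwqqwwwwqqww·qqwwwwqqwwwwqqwwqqwwwwqqww.

wwqqwwqqwwwwqqwwqqwwwwqqwwwwqqwwqqwwwwqqww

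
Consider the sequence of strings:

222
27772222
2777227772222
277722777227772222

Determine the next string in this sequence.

27772277722777227772222

The strings grow by a fixed prefix 27772 each time.
One more step from 277722777227772222 gives the answer.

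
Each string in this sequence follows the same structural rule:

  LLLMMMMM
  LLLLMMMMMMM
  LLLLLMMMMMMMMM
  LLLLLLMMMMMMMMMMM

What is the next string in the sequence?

LLLLLLLMMMMMMMMMMMMM

Term n consists of n+1 L's, followed by 2n+1 M's, where the shown terms are n = 2, 3, 4, 5.
At n = 6 the blocks have lengths 7, 13.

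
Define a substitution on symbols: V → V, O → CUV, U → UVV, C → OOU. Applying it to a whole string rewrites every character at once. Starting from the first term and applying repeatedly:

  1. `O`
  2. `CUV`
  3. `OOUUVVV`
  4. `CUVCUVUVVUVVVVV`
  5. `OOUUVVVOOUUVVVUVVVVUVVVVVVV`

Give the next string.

CUVCUVUVVUVVVVVCUVCUVUVVUVVVVVUVVVVVVUVVVVVVVVV

Replace each of the 27 characters of OOUUVVVOOUUVVVUVVVVUVVVVVVV in place — CUV CUV UVV UVV V V V CUV CUV UVV UVV V V V UVV V V V V UVV V V V V V V V — and concatenate.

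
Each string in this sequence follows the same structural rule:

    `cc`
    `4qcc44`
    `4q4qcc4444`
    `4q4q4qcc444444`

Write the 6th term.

s(k+1) = 4q·s(k)·44, so each term gains 4q as a prefix and 44 as a suffix.
From 4q4q4qcc444444, 2 further steps: 4q4q4qcc444444 → 4q4q4q4qcc44444444 → (answer).

4q4q4q4q4qcc4444444444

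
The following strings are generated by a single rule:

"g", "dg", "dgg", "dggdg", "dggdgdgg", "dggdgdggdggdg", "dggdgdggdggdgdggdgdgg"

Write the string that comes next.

dggdgdggdggdgdggdgdggdggdgdggdggdg

From term 3 onward, concatenate the last term with the second-to-last: dg·g = dgg, dgg·dg = dggdg, …
The next term joins dggdgdggdggdgdggdgdgg and dggdgdggdggdg.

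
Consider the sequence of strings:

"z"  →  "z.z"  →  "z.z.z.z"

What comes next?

Each string is two copies of the previous one joined by '.'.
So the next term is two copies of z.z.z.z with '.' between the halves.

z.z.z.z.z.z.z.z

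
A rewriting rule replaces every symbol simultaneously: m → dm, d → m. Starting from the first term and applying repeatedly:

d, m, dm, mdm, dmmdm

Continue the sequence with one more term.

Rewriting each symbol of dmmdm: d→m, m→dm, m→dm, d→m, m→dm, which concatenates to m dm dm m dm.

mdmdmmdm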